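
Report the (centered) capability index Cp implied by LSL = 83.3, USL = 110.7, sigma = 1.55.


Cp = (USL - LSL) / (6 * sigma)
= (110.7 - 83.3) / (6 * 1.55)
= 27.4000 / 9.3000
= 2.9462

2.9462


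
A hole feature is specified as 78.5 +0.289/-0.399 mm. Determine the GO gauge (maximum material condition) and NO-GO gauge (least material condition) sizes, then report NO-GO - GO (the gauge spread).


GO = nominal - lower_tol (smallest hole = maximum material condition)
GO = 78.5 - 0.399 = 78.101
NO-GO = nominal + upper_tol (largest hole = least material condition)
NO-GO = 78.5 + 0.289 = 78.789
spread = NO-GO - GO = 78.789 - 78.101 = 0.6880

0.6880


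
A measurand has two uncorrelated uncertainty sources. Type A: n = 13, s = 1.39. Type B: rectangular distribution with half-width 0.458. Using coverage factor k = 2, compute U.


u_A = s / sqrt(n) = 1.39 / sqrt(13) = 0.38551664
u_B = half_width / sqrt(3) = 0.458 / sqrt(3) = 0.26442642
uc = sqrt(u_A^2 + u_B^2) = sqrt(0.38551664^2 + 0.26442642^2) = 0.46748734
U = k * uc = 2 * 0.46748734
U = 0.9350

0.9350


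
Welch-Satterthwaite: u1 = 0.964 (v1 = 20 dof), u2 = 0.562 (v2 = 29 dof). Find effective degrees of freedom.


uc = sqrt(u1^2 + u2^2) = sqrt(0.964^2 + 0.562^2) = 1.1158584
v_eff = uc^4 / (u1^4/v1 + u2^4/v2)
= 1.1158584^4 / (0.964^4/20 + 0.562^4/29)
= 1.5503735 / 0.046619464
v_eff = 33.2559

33.2559


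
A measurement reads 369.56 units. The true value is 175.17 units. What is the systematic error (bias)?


Systematic error = measured - true
= 369.56 - 175.17
= 194.3900

194.3900


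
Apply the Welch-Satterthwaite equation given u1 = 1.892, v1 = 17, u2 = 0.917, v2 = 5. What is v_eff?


uc = sqrt(u1^2 + u2^2) = sqrt(1.892^2 + 0.917^2) = 2.1025111
v_eff = uc^4 / (u1^4/v1 + u2^4/v2)
= 2.1025111^4 / (1.892^4/17 + 0.917^4/5)
= 19.541288 / 0.89518324
v_eff = 21.8294

21.8294


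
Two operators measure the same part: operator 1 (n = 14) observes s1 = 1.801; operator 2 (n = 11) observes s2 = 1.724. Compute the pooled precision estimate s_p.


s_p = sqrt(((n1-1)*s1^2 + (n2-1)*s2^2) / (n1+n2-2))
numerator = (14-1)*1.801^2 + (11-1)*1.724^2 = 42.166813 + 29.72176 = 71.888573
denominator = 14 + 11 - 2 = 23
s_p^2 = 71.888573 / 23 = 3.1255901
s_p = sqrt(3.1255901) = 1.7679

1.7679


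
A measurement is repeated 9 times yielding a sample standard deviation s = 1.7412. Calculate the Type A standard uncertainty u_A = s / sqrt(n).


u_A = s / sqrt(n)
u_A = 1.7412 / sqrt(9)
u_A = 1.7412 / 3
u_A = 0.5804

0.5804


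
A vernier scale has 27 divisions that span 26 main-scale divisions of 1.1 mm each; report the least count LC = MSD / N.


LC = MSD / n_div
= 1.1 / 27
= 0.0407

0.0407


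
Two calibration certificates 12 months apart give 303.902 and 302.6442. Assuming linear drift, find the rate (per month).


rate = (v2 - v1) / months
= (302.6442 - 303.902) / 12
= -1.2578 / 12
= -0.1048

-0.1048


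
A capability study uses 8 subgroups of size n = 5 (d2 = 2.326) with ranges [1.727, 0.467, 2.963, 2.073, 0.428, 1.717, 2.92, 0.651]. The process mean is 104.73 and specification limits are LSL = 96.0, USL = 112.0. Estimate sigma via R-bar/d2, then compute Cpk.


R_bar = (1.727 + 0.467 + 2.963 + 2.073 + 0.428 + 1.717 + 2.92 + 0.651) / 8 = 1.61825
sigma = R_bar / d2 = 1.61825 / 2.326 = 0.69572227
Cp = (USL - LSL)/(6*sigma) = (112.0 - 96.0)/(6*0.69572227) = 3.8329
Cpu = (112.0 - 104.73)/(3*0.69572227) = 3.4832
Cpl = (104.73 - 96.0)/(3*0.69572227) = 4.1827
Cpk = min(Cpu, Cpl) = 3.4832

3.4832


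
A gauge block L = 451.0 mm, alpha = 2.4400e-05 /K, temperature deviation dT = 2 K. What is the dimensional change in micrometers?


dL = L * alpha * dT
= 451.0 * 2.4400e-05 * 2
= 0.0220088 mm
dL_um = 0.0220088 * 1000 = 22.0088 um

22.0088


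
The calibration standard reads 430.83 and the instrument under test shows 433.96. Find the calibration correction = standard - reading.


Correction = standard - reading
= 430.83 - 433.96
= -3.1300

-3.1300


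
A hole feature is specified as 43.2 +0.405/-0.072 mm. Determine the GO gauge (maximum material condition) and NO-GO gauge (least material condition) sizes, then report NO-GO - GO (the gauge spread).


GO = nominal - lower_tol (smallest hole = maximum material condition)
GO = 43.2 - 0.072 = 43.128
NO-GO = nominal + upper_tol (largest hole = least material condition)
NO-GO = 43.2 + 0.405 = 43.605
spread = NO-GO - GO = 43.605 - 43.128 = 0.4770

0.4770


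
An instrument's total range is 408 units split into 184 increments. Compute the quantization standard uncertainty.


resolution = range / divisions
resolution = 408 / 184 = 2.2173913
u_res = resolution / (2*sqrt(3))
u_res = 2.2173913 / 3.4641016
u_res = 0.6401

0.6401


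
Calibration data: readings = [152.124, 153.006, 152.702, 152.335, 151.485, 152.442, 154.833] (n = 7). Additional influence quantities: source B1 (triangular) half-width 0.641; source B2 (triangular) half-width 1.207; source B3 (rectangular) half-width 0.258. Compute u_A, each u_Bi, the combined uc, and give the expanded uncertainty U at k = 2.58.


mean = (152.124 + 153.006 + 152.702 + 152.335 + 151.485 + 152.442 + 154.833) / 7 = 152.7038571
s = sqrt(sum((x - mean)^2)/(n-1)) = 1.0528544
u_A = s / sqrt(n) = 1.0528544 / sqrt(7) = 0.39794156
u_B1 = 0.641 / sqrt(6) = 0.26168715
u_B2 = 1.207 / sqrt(6) = 0.49275569
u_B3 = 0.258 / sqrt(3) = 0.14895637
uc = sqrt(0.39794156^2 + 0.26168715^2 + 0.49275569^2 + 0.14895637^2) = 0.70130865
U = k * uc = 2.58 * 0.70130865
U = 1.8094

1.8094


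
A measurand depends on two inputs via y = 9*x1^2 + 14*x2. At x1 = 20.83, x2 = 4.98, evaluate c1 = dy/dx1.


y = 9*x1^2 + 14*x2
dy/dx1 = 2*9*x1
Evaluate at x1 = 20.83: c1 = 18 * 20.83
c1 = 374.9400

374.9400


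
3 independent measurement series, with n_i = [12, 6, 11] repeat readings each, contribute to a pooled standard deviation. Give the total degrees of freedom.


nu = sum_i (n_i - 1)
nu = ((12 - 1) + (6 - 1) + (11 - 1))
nu = 11 + 5 + 10
nu = 26

26


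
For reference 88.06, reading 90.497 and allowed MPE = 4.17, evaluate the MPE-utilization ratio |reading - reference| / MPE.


e = indication - reference = 90.497 - 88.06 = 2.4370
|e| = 2.4370
ratio = |e| / MPE = 2.4370 / 4.17
ratio = 0.5844

0.5844


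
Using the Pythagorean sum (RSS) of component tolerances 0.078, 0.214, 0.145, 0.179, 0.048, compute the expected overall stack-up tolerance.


RSS = sqrt(0.078^2 + 0.214^2 + 0.145^2 + 0.179^2 + 0.048^2)
= sqrt(0.10725)
= 0.3275

0.3275


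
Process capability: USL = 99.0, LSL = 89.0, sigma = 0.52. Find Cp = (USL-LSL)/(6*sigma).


Cp = (USL - LSL) / (6 * sigma)
= (99.0 - 89.0) / (6 * 0.52)
= 10.0000 / 3.1200
= 3.2051

3.2051


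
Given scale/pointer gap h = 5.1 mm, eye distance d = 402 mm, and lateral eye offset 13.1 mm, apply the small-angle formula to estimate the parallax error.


error = h * offset / d
= 5.1 * 13.1 / 402
= 0.1662

0.1662


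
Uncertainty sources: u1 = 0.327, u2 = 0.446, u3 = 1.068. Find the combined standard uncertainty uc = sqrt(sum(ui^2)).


uc = sqrt(0.327^2 + 0.446^2 + 1.068^2)
uc = sqrt(1.446469)
uc = 1.2027

1.2027


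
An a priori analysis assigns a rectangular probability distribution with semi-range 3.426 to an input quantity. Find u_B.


u_B = half_width / sqrt(3)
u_B = 3.426 / 1.7320508
u_B = 1.9780

1.9780


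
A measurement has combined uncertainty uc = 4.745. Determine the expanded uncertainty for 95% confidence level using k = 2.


U = k * uc
U = 2 * 4.745
U = 9.4900

9.4900


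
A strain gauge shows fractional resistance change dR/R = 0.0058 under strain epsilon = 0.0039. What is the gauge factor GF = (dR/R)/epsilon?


GF = (dR/R) / epsilon
= 0.0058 / 0.0039
= 1.4872

1.4872


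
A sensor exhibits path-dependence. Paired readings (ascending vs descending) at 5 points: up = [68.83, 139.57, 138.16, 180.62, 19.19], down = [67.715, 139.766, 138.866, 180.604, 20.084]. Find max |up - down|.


|68.83 - 67.715| = 1.1150
|139.57 - 139.766| = 0.1960
|138.16 - 138.866| = 0.7060
|180.62 - 180.604| = 0.0160
|19.19 - 20.084| = 0.8940
hysteresis = max(diffs) = 1.1150

1.1150


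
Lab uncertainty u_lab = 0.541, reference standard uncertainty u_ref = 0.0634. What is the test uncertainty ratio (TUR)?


TUR = u_lab / u_ref
= 0.541 / 0.0634
= 8.5331

8.5331


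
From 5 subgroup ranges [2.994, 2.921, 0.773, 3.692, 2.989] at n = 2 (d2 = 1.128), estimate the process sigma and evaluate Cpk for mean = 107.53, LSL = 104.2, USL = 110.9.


R_bar = (2.994 + 2.921 + 0.773 + 3.692 + 2.989) / 5 = 2.6738
sigma = R_bar / d2 = 2.6738 / 1.128 = 2.3703901
Cp = (USL - LSL)/(6*sigma) = (110.9 - 104.2)/(6*2.3703901) = 0.4711
Cpu = (110.9 - 107.53)/(3*2.3703901) = 0.4739
Cpl = (107.53 - 104.2)/(3*2.3703901) = 0.4683
Cpk = min(Cpu, Cpl) = 0.4683

0.4683


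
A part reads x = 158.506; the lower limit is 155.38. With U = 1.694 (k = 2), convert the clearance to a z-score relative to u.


u = U / k = 1.694 / 2 = 0.847
margin = |LSL - x| = |155.38 - 158.506| = 3.126
z = margin / u = 3.126 / 0.847
z = 3.6907

3.6907


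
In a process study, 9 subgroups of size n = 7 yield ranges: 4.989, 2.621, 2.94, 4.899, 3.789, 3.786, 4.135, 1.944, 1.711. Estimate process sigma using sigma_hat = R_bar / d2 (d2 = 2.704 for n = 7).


R_bar = (4.989 + 2.621 + 2.94 + 4.899 + 3.789 + 3.786 + 4.135 + 1.944 + 1.711) / 9
R_bar = 30.814 / 9 = 3.4237778
sigma_hat = R_bar / d2 = 3.4237778 / 2.704 = 1.2662

1.2662


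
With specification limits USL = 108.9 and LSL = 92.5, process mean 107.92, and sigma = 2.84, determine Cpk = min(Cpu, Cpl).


Cpu = (USL - mean) / (3*sigma) = (108.9 - 107.92) / (3*2.84) = 0.1150
Cpl = (mean - LSL) / (3*sigma) = (107.92 - 92.5) / (3*2.84) = 1.8099
Cpk = min(Cpu, Cpl) = 0.1150

0.1150


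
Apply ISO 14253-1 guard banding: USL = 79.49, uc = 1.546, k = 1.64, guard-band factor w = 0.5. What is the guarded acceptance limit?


U = k * uc = 1.64 * 1.546 = 2.53544
guard band g = w * U = 0.5 * 2.53544 = 1.26772
AL = USL - g = 79.49 - 1.26772
AL = 78.2223

78.2223


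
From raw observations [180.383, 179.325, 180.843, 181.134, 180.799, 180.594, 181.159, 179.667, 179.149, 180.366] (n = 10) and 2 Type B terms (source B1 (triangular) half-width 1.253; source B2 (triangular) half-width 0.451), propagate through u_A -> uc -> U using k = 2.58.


mean = (180.383 + 179.325 + 180.843 + 181.134 + 180.799 + 180.594 + 181.159 + 179.667 + 179.149 + 180.366) / 10 = 180.3419
s = sqrt(sum((x - mean)^2)/(n-1)) = 0.72522233
u_A = s / sqrt(n) = 0.72522233 / sqrt(10) = 0.22933544
u_B1 = 1.253 / sqrt(6) = 0.51153511
u_B2 = 0.451 / sqrt(6) = 0.18411998
uc = sqrt(0.22933544^2 + 0.51153511^2 + 0.18411998^2) = 0.59005346
U = k * uc = 2.58 * 0.59005346
U = 1.5223

1.5223


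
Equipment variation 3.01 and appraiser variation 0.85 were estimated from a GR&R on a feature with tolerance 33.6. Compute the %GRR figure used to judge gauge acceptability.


GRR = sqrt(EV^2 + AV^2) = sqrt(3.01^2 + 0.85^2) = 3.1277148
%GRR = GRR / tol * 100 = 3.1277148 / 33.6 * 100
%GRR = 9.3087

9.3087


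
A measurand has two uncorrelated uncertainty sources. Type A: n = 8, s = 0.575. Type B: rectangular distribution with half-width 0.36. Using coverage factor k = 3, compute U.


u_A = s / sqrt(n) = 0.575 / sqrt(8) = 0.2032932
u_B = half_width / sqrt(3) = 0.36 / sqrt(3) = 0.2078461
uc = sqrt(u_A^2 + u_B^2) = sqrt(0.2032932^2 + 0.2078461^2) = 0.29073721
U = k * uc = 3 * 0.29073721
U = 0.8722

0.8722


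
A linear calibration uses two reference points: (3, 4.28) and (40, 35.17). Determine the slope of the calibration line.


slope = (y2 - y1) / (x2 - x1)
= (35.17 - 4.28) / (40 - 3)
= 30.8900 / 37
= 0.8349

0.8349


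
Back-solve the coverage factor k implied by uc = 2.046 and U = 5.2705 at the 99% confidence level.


k = U / uc
k = 5.2705 / 2.046
k = 2.576

2.576


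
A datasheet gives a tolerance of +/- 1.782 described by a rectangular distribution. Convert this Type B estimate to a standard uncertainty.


u_B = half_width / sqrt(3)
u_B = 1.782 / 1.7320508
u_B = 1.0288

1.0288


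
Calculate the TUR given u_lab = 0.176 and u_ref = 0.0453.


TUR = u_lab / u_ref
= 0.176 / 0.0453
= 3.8852

3.8852


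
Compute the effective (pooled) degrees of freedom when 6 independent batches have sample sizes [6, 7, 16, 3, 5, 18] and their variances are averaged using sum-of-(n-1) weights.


nu = sum_i (n_i - 1)
nu = ((6 - 1) + (7 - 1) + (16 - 1) + (3 - 1) + (5 - 1) + (18 - 1))
nu = 5 + 6 + 15 + 2 + 4 + 17
nu = 49

49


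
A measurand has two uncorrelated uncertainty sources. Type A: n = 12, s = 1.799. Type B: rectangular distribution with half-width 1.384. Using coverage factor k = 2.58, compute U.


u_A = s / sqrt(n) = 1.799 / sqrt(12) = 0.51932657
u_B = half_width / sqrt(3) = 1.384 / sqrt(3) = 0.79905277
uc = sqrt(u_A^2 + u_B^2) = sqrt(0.51932657^2 + 0.79905277^2) = 0.95298763
U = k * uc = 2.58 * 0.95298763
U = 2.4587

2.4587


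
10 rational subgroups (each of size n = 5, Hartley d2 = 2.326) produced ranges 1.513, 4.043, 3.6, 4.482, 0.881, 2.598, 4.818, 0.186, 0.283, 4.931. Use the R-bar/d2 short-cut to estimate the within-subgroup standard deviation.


R_bar = (1.513 + 4.043 + 3.6 + 4.482 + 0.881 + 2.598 + 4.818 + 0.186 + 0.283 + 4.931) / 10
R_bar = 27.335 / 10 = 2.7335
sigma_hat = R_bar / d2 = 2.7335 / 2.326 = 1.1752

1.1752


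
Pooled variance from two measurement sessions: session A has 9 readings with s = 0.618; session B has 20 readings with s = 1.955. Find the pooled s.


s_p = sqrt(((n1-1)*s1^2 + (n2-1)*s2^2) / (n1+n2-2))
numerator = (9-1)*0.618^2 + (20-1)*1.955^2 = 3.055392 + 72.618475 = 75.673867
denominator = 9 + 20 - 2 = 27
s_p^2 = 75.673867 / 27 = 2.8027358
s_p = sqrt(2.8027358) = 1.6741

1.6741


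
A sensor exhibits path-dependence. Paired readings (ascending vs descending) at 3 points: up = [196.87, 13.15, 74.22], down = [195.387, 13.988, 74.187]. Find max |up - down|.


|196.87 - 195.387| = 1.4830
|13.15 - 13.988| = 0.8380
|74.22 - 74.187| = 0.0330
hysteresis = max(diffs) = 1.4830

1.4830


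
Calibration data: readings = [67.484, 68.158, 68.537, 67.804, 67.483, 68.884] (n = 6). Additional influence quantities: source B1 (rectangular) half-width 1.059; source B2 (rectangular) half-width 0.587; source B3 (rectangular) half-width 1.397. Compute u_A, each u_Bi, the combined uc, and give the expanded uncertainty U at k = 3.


mean = (67.484 + 68.158 + 68.537 + 67.804 + 67.483 + 68.884) / 6 = 68.05833333
s = sqrt(sum((x - mean)^2)/(n-1)) = 0.57381762
u_A = s / sqrt(n) = 0.57381762 / sqrt(6) = 0.23426006
u_B1 = 1.059 / sqrt(3) = 0.61141394
u_B2 = 0.587 / sqrt(3) = 0.33890461
u_B3 = 1.397 / sqrt(3) = 0.80655833
uc = sqrt(0.23426006^2 + 0.61141394^2 + 0.33890461^2 + 0.80655833^2) = 1.0927477
U = k * uc = 3 * 1.0927477
U = 3.2782

3.2782


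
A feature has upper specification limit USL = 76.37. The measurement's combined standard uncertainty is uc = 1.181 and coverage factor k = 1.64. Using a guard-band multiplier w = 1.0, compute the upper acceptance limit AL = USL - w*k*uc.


U = k * uc = 1.64 * 1.181 = 1.93684
guard band g = w * U = 1.0 * 1.93684 = 1.93684
AL = USL - g = 76.37 - 1.93684
AL = 74.4332

74.4332


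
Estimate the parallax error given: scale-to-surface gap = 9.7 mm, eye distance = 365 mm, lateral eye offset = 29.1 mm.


error = h * offset / d
= 9.7 * 29.1 / 365
= 0.7733

0.7733


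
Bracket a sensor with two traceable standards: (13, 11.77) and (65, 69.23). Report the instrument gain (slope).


slope = (y2 - y1) / (x2 - x1)
= (69.23 - 11.77) / (65 - 13)
= 57.4600 / 52
= 1.1050

1.1050


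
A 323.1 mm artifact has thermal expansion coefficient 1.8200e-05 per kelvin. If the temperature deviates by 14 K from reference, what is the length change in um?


dL = L * alpha * dT
= 323.1 * 1.8200e-05 * 14
= 0.0823259 mm
dL_um = 0.0823259 * 1000 = 82.3259 um

82.3259


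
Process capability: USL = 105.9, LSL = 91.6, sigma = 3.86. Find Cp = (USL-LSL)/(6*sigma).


Cp = (USL - LSL) / (6 * sigma)
= (105.9 - 91.6) / (6 * 3.86)
= 14.3000 / 23.1600
= 0.6174

0.6174


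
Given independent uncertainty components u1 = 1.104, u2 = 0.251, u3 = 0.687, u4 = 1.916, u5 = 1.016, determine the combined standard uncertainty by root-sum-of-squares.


uc = sqrt(1.104^2 + 0.251^2 + 0.687^2 + 1.916^2 + 1.016^2)
uc = sqrt(6.457098)
uc = 2.5411

2.5411


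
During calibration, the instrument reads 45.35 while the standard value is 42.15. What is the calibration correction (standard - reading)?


Correction = standard - reading
= 42.15 - 45.35
= -3.2000

-3.2000


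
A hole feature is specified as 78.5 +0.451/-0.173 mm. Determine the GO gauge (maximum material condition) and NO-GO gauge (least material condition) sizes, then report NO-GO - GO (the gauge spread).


GO = nominal - lower_tol (smallest hole = maximum material condition)
GO = 78.5 - 0.173 = 78.327
NO-GO = nominal + upper_tol (largest hole = least material condition)
NO-GO = 78.5 + 0.451 = 78.951
spread = NO-GO - GO = 78.951 - 78.327 = 0.6240

0.6240


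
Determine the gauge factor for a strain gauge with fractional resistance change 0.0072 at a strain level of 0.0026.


GF = (dR/R) / epsilon
= 0.0072 / 0.0026
= 2.7692

2.7692


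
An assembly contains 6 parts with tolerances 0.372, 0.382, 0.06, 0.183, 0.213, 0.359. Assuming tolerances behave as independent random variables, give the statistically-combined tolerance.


RSS = sqrt(0.372^2 + 0.382^2 + 0.06^2 + 0.183^2 + 0.213^2 + 0.359^2)
= sqrt(0.495647)
= 0.7040

0.7040


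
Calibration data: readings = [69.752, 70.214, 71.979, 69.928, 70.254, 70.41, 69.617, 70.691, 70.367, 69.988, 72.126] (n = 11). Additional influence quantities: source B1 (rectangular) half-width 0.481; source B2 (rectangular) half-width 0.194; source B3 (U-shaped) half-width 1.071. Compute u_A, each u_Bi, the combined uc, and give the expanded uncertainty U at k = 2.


mean = (69.752 + 70.214 + 71.979 + 69.928 + 70.254 + 70.41 + 69.617 + 70.691 + 70.367 + 69.988 + 72.126) / 11 = 70.48418182
s = sqrt(sum((x - mean)^2)/(n-1)) = 0.83436608
u_A = s / sqrt(n) = 0.83436608 / sqrt(11) = 0.25157084
u_B1 = 0.481 / sqrt(3) = 0.27770548
u_B2 = 0.194 / sqrt(3) = 0.11200595
u_B3 = 1.071 / sqrt(2) = 0.75731136
uc = sqrt(0.25157084^2 + 0.27770548^2 + 0.11200595^2 + 0.75731136^2) = 0.85233447
U = k * uc = 2 * 0.85233447
U = 1.7047

1.7047


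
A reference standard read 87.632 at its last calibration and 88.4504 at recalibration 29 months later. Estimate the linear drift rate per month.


rate = (v2 - v1) / months
= (88.4504 - 87.632) / 29
= 0.8184 / 29
= 0.0282

0.0282


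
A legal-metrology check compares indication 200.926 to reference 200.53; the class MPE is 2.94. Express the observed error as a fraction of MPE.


e = indication - reference = 200.926 - 200.53 = 0.3960
|e| = 0.3960
ratio = |e| / MPE = 0.3960 / 2.94
ratio = 0.1347

0.1347


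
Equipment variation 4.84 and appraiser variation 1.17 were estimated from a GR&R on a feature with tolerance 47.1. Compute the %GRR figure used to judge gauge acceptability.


GRR = sqrt(EV^2 + AV^2) = sqrt(4.84^2 + 1.17^2) = 4.9794076
%GRR = GRR / tol * 100 = 4.9794076 / 47.1 * 100
%GRR = 10.5720

10.5720


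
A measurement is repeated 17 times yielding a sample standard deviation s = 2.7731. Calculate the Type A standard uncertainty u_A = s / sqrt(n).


u_A = s / sqrt(n)
u_A = 2.7731 / sqrt(17)
u_A = 2.7731 / 4.1231056
u_A = 0.6726

0.6726


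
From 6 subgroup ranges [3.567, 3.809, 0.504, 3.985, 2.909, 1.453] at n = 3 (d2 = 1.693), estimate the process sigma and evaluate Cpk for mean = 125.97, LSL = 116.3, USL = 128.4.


R_bar = (3.567 + 3.809 + 0.504 + 3.985 + 2.909 + 1.453) / 6 = 2.7045
sigma = R_bar / d2 = 2.7045 / 1.693 = 1.5974601
Cp = (USL - LSL)/(6*sigma) = (128.4 - 116.3)/(6*1.5974601) = 1.2624
Cpu = (128.4 - 125.97)/(3*1.5974601) = 0.5071
Cpl = (125.97 - 116.3)/(3*1.5974601) = 2.0178
Cpk = min(Cpu, Cpl) = 0.5071

0.5071


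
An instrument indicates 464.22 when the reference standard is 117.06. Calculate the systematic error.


Systematic error = measured - true
= 464.22 - 117.06
= 347.1600

347.1600


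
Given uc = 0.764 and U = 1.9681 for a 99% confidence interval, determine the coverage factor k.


k = U / uc
k = 1.9681 / 0.764
k = 2.576

2.576


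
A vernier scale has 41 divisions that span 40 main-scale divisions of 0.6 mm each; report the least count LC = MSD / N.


LC = MSD / n_div
= 0.6 / 41
= 0.0146

0.0146


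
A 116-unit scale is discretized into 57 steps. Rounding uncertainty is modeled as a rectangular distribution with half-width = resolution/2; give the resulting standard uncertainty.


resolution = range / divisions
resolution = 116 / 57 = 2.0350877
u_res = resolution / (2*sqrt(3))
u_res = 2.0350877 / 3.4641016
u_res = 0.5875

0.5875


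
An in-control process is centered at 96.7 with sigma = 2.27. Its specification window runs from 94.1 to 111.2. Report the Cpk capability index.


Cpu = (USL - mean) / (3*sigma) = (111.2 - 96.7) / (3*2.27) = 2.1292
Cpl = (mean - LSL) / (3*sigma) = (96.7 - 94.1) / (3*2.27) = 0.3818
Cpk = min(Cpu, Cpl) = 0.3818

0.3818


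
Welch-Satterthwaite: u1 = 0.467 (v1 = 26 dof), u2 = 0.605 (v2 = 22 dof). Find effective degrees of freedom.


uc = sqrt(u1^2 + u2^2) = sqrt(0.467^2 + 0.605^2) = 0.76427351
v_eff = uc^4 / (u1^4/v1 + u2^4/v2)
= 0.76427351^4 / (0.467^4/26 + 0.605^4/22)
= 0.34118916 / 0.0079190799
v_eff = 43.0844

43.0844


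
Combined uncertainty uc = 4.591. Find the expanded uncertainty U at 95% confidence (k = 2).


U = k * uc
U = 2 * 4.591
U = 9.1820

9.1820


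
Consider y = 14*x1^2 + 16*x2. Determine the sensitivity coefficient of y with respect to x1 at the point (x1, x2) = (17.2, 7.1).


y = 14*x1^2 + 16*x2
dy/dx1 = 2*14*x1
Evaluate at x1 = 17.2: c1 = 28 * 17.2
c1 = 481.6000

481.6000


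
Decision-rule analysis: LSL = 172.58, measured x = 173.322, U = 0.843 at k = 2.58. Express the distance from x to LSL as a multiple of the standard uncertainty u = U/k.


u = U / k = 0.843 / 2.58 = 0.32674419
margin = |LSL - x| = |172.58 - 173.322| = 0.742
z = margin / u = 0.742 / 0.32674419
z = 2.2709

2.2709


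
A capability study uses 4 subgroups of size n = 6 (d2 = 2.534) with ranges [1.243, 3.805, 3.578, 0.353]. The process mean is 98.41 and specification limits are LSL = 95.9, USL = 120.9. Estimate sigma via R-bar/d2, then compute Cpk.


R_bar = (1.243 + 3.805 + 3.578 + 0.353) / 4 = 2.24475
sigma = R_bar / d2 = 2.24475 / 2.534 = 0.88585241
Cp = (USL - LSL)/(6*sigma) = (120.9 - 95.9)/(6*0.88585241) = 4.7036
Cpu = (120.9 - 98.41)/(3*0.88585241) = 8.4627
Cpl = (98.41 - 95.9)/(3*0.88585241) = 0.9445
Cpk = min(Cpu, Cpl) = 0.9445

0.9445


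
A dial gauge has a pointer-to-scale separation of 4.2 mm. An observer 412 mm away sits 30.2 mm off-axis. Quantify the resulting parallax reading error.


error = h * offset / d
= 4.2 * 30.2 / 412
= 0.3079

0.3079


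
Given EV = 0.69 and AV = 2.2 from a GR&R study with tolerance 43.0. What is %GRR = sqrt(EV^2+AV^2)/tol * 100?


GRR = sqrt(EV^2 + AV^2) = sqrt(0.69^2 + 2.2^2) = 2.3056669
%GRR = GRR / tol * 100 = 2.3056669 / 43.0 * 100
%GRR = 5.3620

5.3620


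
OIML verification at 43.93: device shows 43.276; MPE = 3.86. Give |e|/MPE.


e = indication - reference = 43.276 - 43.93 = -0.6540
|e| = 0.6540
ratio = |e| / MPE = 0.6540 / 3.86
ratio = 0.1694

0.1694


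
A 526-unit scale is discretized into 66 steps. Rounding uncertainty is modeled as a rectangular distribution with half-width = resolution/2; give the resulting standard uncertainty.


resolution = range / divisions
resolution = 526 / 66 = 7.969697
u_res = resolution / (2*sqrt(3))
u_res = 7.969697 / 3.4641016
u_res = 2.3007

2.3007


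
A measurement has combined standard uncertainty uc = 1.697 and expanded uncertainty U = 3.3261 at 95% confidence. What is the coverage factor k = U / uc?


k = U / uc
k = 3.3261 / 1.697
k = 1.96

1.96


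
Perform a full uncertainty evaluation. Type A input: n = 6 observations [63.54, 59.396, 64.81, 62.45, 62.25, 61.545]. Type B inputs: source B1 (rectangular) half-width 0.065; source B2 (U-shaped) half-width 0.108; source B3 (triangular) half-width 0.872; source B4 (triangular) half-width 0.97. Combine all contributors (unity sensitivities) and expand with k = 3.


mean = (63.54 + 59.396 + 64.81 + 62.45 + 62.25 + 61.545) / 6 = 62.33183333
s = sqrt(sum((x - mean)^2)/(n-1)) = 1.8362931
u_A = s / sqrt(n) = 1.8362931 / sqrt(6) = 0.74966352
u_B1 = 0.065 / sqrt(3) = 0.037527767
u_B2 = 0.108 / sqrt(2) = 0.076367532
u_B3 = 0.872 / sqrt(6) = 0.35599251
u_B4 = 0.97 / sqrt(6) = 0.39600084
uc = sqrt(0.74966352^2 + 0.037527767^2 + 0.076367532^2 + 0.35599251^2 + 0.39600084^2) = 0.92346254
U = k * uc = 3 * 0.92346254
U = 2.7704

2.7704


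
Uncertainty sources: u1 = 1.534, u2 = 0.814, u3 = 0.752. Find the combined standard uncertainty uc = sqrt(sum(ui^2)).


uc = sqrt(1.534^2 + 0.814^2 + 0.752^2)
uc = sqrt(3.581256)
uc = 1.8924

1.8924


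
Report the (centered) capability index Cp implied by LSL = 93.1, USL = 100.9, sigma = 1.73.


Cp = (USL - LSL) / (6 * sigma)
= (100.9 - 93.1) / (6 * 1.73)
= 7.8000 / 10.3800
= 0.7514

0.7514


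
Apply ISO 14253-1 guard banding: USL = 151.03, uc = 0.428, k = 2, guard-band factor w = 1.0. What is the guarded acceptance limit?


U = k * uc = 2 * 0.428 = 0.856
guard band g = w * U = 1.0 * 0.856 = 0.856
AL = USL - g = 151.03 - 0.856
AL = 150.1740

150.1740


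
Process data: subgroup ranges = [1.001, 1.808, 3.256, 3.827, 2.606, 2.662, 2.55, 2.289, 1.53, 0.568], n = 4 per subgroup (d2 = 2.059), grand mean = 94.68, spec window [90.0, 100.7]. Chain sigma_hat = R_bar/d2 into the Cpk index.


R_bar = (1.001 + 1.808 + 3.256 + 3.827 + 2.606 + 2.662 + 2.55 + 2.289 + 1.53 + 0.568) / 10 = 2.2097
sigma = R_bar / d2 = 2.2097 / 2.059 = 1.0731909
Cp = (USL - LSL)/(6*sigma) = (100.7 - 90.0)/(6*1.0731909) = 1.6617
Cpu = (100.7 - 94.68)/(3*1.0731909) = 1.8698
Cpl = (94.68 - 90.0)/(3*1.0731909) = 1.4536
Cpk = min(Cpu, Cpl) = 1.4536

1.4536


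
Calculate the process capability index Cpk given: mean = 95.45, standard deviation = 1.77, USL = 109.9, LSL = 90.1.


Cpu = (USL - mean) / (3*sigma) = (109.9 - 95.45) / (3*1.77) = 2.7213
Cpl = (mean - LSL) / (3*sigma) = (95.45 - 90.1) / (3*1.77) = 1.0075
Cpk = min(Cpu, Cpl) = 1.0075

1.0075


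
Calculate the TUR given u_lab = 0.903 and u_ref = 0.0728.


TUR = u_lab / u_ref
= 0.903 / 0.0728
= 12.4038

12.4038


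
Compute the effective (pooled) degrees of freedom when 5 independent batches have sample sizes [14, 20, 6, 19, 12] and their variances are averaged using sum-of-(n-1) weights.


nu = sum_i (n_i - 1)
nu = ((14 - 1) + (20 - 1) + (6 - 1) + (19 - 1) + (12 - 1))
nu = 13 + 19 + 5 + 18 + 11
nu = 66

66


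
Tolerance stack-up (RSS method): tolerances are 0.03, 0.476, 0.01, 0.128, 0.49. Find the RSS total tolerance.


RSS = sqrt(0.03^2 + 0.476^2 + 0.01^2 + 0.128^2 + 0.49^2)
= sqrt(0.48406)
= 0.6957

0.6957


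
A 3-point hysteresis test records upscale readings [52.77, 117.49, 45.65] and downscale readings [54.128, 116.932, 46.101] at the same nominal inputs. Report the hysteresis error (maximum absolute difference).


|52.77 - 54.128| = 1.3580
|117.49 - 116.932| = 0.5580
|45.65 - 46.101| = 0.4510
hysteresis = max(diffs) = 1.3580

1.3580


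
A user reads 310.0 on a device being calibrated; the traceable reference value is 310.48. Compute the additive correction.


Correction = standard - reading
= 310.48 - 310.0
= 0.4800

0.4800


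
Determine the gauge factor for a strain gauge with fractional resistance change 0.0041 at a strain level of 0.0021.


GF = (dR/R) / epsilon
= 0.0041 / 0.0021
= 1.9524

1.9524


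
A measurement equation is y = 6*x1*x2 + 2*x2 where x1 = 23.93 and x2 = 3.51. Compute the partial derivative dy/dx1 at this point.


y = 6*x1*x2 + 2*x2
dy/dx1 = 6*x2
Evaluate at x2 = 3.51: c1 = 6 * 3.51
c1 = 21.0600

21.0600


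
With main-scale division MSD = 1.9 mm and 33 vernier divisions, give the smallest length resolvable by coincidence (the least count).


LC = MSD / n_div
= 1.9 / 33
= 0.0576

0.0576


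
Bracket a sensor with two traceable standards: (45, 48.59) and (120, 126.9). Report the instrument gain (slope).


slope = (y2 - y1) / (x2 - x1)
= (126.9 - 48.59) / (120 - 45)
= 78.3100 / 75
= 1.0441

1.0441


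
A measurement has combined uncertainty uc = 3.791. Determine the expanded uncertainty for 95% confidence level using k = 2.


U = k * uc
U = 2 * 3.791
U = 7.5820

7.5820


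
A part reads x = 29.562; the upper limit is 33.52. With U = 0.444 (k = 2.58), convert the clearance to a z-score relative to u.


u = U / k = 0.444 / 2.58 = 0.17209302
margin = |USL - x| = |33.52 - 29.562| = 3.958
z = margin / u = 3.958 / 0.17209302
z = 22.9992

22.9992


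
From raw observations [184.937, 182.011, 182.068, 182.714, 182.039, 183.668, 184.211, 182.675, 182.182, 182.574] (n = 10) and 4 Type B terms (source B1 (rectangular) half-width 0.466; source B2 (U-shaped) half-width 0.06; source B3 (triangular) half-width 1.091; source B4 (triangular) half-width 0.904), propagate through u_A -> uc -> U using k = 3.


mean = (184.937 + 182.011 + 182.068 + 182.714 + 182.039 + 183.668 + 184.211 + 182.675 + 182.182 + 182.574) / 10 = 182.9079
s = sqrt(sum((x - mean)^2)/(n-1)) = 1.0213377
u_A = s / sqrt(n) = 1.0213377 / sqrt(10) = 0.32297534
u_B1 = 0.466 / sqrt(3) = 0.26904523
u_B2 = 0.06 / sqrt(2) = 0.042426407
u_B3 = 1.091 / sqrt(6) = 0.44539888
u_B4 = 0.904 / sqrt(6) = 0.36905645
uc = sqrt(0.32297534^2 + 0.26904523^2 + 0.042426407^2 + 0.44539888^2 + 0.36905645^2) = 0.71629689
U = k * uc = 3 * 0.71629689
U = 2.1489

2.1489


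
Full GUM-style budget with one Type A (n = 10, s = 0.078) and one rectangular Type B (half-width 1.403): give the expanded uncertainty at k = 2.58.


u_A = s / sqrt(n) = 0.078 / sqrt(10) = 0.024665766
u_B = half_width / sqrt(3) = 1.403 / sqrt(3) = 0.81002243
uc = sqrt(u_A^2 + u_B^2) = sqrt(0.024665766^2 + 0.81002243^2) = 0.81039789
U = k * uc = 2.58 * 0.81039789
U = 2.0908

2.0908


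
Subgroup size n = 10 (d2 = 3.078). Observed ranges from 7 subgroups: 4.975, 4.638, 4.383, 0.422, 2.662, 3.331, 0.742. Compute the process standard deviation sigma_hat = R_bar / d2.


R_bar = (4.975 + 4.638 + 4.383 + 0.422 + 2.662 + 3.331 + 0.742) / 7
R_bar = 21.153 / 7 = 3.0218571
sigma_hat = R_bar / d2 = 3.0218571 / 3.078 = 0.9818

0.9818


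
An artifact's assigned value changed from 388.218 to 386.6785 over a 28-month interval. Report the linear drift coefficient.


rate = (v2 - v1) / months
= (386.6785 - 388.218) / 28
= -1.5395 / 28
= -0.0550

-0.0550


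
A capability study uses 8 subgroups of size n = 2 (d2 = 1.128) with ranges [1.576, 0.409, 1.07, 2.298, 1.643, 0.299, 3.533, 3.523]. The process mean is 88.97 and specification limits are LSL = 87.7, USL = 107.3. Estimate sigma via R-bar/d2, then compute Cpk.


R_bar = (1.576 + 0.409 + 1.07 + 2.298 + 1.643 + 0.299 + 3.533 + 3.523) / 8 = 1.793875
sigma = R_bar / d2 = 1.793875 / 1.128 = 1.5903147
Cp = (USL - LSL)/(6*sigma) = (107.3 - 87.7)/(6*1.5903147) = 2.0541
Cpu = (107.3 - 88.97)/(3*1.5903147) = 3.8420
Cpl = (88.97 - 87.7)/(3*1.5903147) = 0.2662
Cpk = min(Cpu, Cpl) = 0.2662

0.2662


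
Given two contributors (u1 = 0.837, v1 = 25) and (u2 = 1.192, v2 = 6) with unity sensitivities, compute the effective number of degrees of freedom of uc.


uc = sqrt(u1^2 + u2^2) = sqrt(0.837^2 + 1.192^2) = 1.456514
v_eff = uc^4 / (u1^4/v1 + u2^4/v2)
= 1.456514^4 / (0.837^4/25 + 1.192^4/6)
= 4.5004781 / 0.35610763
v_eff = 12.6380

12.6380


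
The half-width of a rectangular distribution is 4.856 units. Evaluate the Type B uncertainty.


u_B = half_width / sqrt(3)
u_B = 4.856 / 1.7320508
u_B = 2.8036

2.8036


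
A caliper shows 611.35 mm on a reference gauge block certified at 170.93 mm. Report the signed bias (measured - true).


Systematic error = measured - true
= 611.35 - 170.93
= 440.4200

440.4200


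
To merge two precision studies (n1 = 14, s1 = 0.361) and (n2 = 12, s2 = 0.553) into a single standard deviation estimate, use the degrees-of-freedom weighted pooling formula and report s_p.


s_p = sqrt(((n1-1)*s1^2 + (n2-1)*s2^2) / (n1+n2-2))
numerator = (14-1)*0.361^2 + (12-1)*0.553^2 = 1.694173 + 3.363899 = 5.058072
denominator = 14 + 12 - 2 = 24
s_p^2 = 5.058072 / 24 = 0.210753
s_p = sqrt(0.210753) = 0.4591

0.4591


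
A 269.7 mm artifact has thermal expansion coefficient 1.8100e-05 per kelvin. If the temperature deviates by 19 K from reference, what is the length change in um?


dL = L * alpha * dT
= 269.7 * 1.8100e-05 * 19
= 0.0927498 mm
dL_um = 0.0927498 * 1000 = 92.7498 um

92.7498


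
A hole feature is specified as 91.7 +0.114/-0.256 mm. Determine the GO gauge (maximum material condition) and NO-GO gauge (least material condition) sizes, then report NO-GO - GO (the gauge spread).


GO = nominal - lower_tol (smallest hole = maximum material condition)
GO = 91.7 - 0.256 = 91.444
NO-GO = nominal + upper_tol (largest hole = least material condition)
NO-GO = 91.7 + 0.114 = 91.814
spread = NO-GO - GO = 91.814 - 91.444 = 0.3700

0.3700


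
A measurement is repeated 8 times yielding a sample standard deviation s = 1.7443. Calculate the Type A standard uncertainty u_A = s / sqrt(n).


u_A = s / sqrt(n)
u_A = 1.7443 / sqrt(8)
u_A = 1.7443 / 2.8284271
u_A = 0.6167

0.6167


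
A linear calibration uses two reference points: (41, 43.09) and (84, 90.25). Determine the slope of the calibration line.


slope = (y2 - y1) / (x2 - x1)
= (90.25 - 43.09) / (84 - 41)
= 47.1600 / 43
= 1.0967

1.0967


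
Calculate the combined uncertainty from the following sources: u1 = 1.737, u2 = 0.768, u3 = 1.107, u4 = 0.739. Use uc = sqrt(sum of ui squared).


uc = sqrt(1.737^2 + 0.768^2 + 1.107^2 + 0.739^2)
uc = sqrt(5.378563)
uc = 2.3192

2.3192


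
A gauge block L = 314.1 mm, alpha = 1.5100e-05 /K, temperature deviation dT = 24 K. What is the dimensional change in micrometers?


dL = L * alpha * dT
= 314.1 * 1.5100e-05 * 24
= 0.1138298 mm
dL_um = 0.1138298 * 1000 = 113.8298 um

113.8298


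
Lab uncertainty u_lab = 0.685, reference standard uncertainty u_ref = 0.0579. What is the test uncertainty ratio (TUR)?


TUR = u_lab / u_ref
= 0.685 / 0.0579
= 11.8307

11.8307


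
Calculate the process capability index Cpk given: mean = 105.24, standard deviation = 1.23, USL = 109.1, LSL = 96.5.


Cpu = (USL - mean) / (3*sigma) = (109.1 - 105.24) / (3*1.23) = 1.0461
Cpl = (mean - LSL) / (3*sigma) = (105.24 - 96.5) / (3*1.23) = 2.3686
Cpk = min(Cpu, Cpl) = 1.0461

1.0461


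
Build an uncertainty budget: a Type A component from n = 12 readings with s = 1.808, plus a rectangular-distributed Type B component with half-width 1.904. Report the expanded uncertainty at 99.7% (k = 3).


u_A = s / sqrt(n) = 1.808 / sqrt(12) = 0.52192464
u_B = half_width / sqrt(3) = 1.904 / sqrt(3) = 1.0992749
uc = sqrt(u_A^2 + u_B^2) = sqrt(0.52192464^2 + 1.0992749^2) = 1.2168856
U = k * uc = 3 * 1.2168856
U = 3.6507

3.6507


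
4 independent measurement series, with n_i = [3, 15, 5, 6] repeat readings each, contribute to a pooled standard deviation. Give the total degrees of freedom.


nu = sum_i (n_i - 1)
nu = ((3 - 1) + (15 - 1) + (5 - 1) + (6 - 1))
nu = 2 + 14 + 4 + 5
nu = 25

25


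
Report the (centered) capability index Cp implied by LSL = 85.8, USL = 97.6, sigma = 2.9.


Cp = (USL - LSL) / (6 * sigma)
= (97.6 - 85.8) / (6 * 2.9)
= 11.8000 / 17.4000
= 0.6782

0.6782


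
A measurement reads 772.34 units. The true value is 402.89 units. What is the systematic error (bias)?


Systematic error = measured - true
= 772.34 - 402.89
= 369.4500

369.4500


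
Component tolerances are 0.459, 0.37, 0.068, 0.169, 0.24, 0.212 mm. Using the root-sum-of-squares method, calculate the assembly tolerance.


RSS = sqrt(0.459^2 + 0.37^2 + 0.068^2 + 0.169^2 + 0.24^2 + 0.212^2)
= sqrt(0.48331)
= 0.6952

0.6952


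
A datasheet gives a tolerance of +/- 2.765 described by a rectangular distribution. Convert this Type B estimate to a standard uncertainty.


u_B = half_width / sqrt(3)
u_B = 2.765 / 1.7320508
u_B = 1.5964

1.5964


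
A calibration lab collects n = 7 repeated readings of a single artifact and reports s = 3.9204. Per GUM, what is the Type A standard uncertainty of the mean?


u_A = s / sqrt(n)
u_A = 3.9204 / sqrt(7)
u_A = 3.9204 / 2.6457513
u_A = 1.4818

1.4818


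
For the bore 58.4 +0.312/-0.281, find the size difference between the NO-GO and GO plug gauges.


GO = nominal - lower_tol (smallest hole = maximum material condition)
GO = 58.4 - 0.281 = 58.119
NO-GO = nominal + upper_tol (largest hole = least material condition)
NO-GO = 58.4 + 0.312 = 58.712
spread = NO-GO - GO = 58.712 - 58.119 = 0.5930

0.5930


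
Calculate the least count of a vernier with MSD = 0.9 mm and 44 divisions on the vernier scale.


LC = MSD / n_div
= 0.9 / 44
= 0.0205

0.0205


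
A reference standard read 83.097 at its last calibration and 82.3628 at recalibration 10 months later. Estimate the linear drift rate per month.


rate = (v2 - v1) / months
= (82.3628 - 83.097) / 10
= -0.7342 / 10
= -0.0734

-0.0734


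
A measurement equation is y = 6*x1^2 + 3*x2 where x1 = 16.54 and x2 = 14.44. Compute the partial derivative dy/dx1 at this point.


y = 6*x1^2 + 3*x2
dy/dx1 = 2*6*x1
Evaluate at x1 = 16.54: c1 = 12 * 16.54
c1 = 198.4800

198.4800


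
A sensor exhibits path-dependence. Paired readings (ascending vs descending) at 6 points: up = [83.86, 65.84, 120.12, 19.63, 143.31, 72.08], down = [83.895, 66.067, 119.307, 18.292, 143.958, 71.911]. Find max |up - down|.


|83.86 - 83.895| = 0.0350
|65.84 - 66.067| = 0.2270
|120.12 - 119.307| = 0.8130
|19.63 - 18.292| = 1.3380
|143.31 - 143.958| = 0.6480
|72.08 - 71.911| = 0.1690
hysteresis = max(diffs) = 1.3380

1.3380


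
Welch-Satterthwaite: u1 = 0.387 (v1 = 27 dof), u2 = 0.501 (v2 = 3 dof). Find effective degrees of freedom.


uc = sqrt(u1^2 + u2^2) = sqrt(0.387^2 + 0.501^2) = 0.63306398
v_eff = uc^4 / (u1^4/v1 + u2^4/v2)
= 0.63306398^4 / (0.387^4/27 + 0.501^4/3)
= 0.1606166 / 0.021831269
v_eff = 7.3572

7.3572


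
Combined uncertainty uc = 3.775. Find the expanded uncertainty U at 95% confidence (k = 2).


U = k * uc
U = 2 * 3.775
U = 7.5500

7.5500


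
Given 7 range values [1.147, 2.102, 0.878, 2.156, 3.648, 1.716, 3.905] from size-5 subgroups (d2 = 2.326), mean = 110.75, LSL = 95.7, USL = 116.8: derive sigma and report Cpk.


R_bar = (1.147 + 2.102 + 0.878 + 2.156 + 3.648 + 1.716 + 3.905) / 7 = 2.2217143
sigma = R_bar / d2 = 2.2217143 / 2.326 = 0.95516522
Cp = (USL - LSL)/(6*sigma) = (116.8 - 95.7)/(6*0.95516522) = 3.6817
Cpu = (116.8 - 110.75)/(3*0.95516522) = 2.1113
Cpl = (110.75 - 95.7)/(3*0.95516522) = 5.2521
Cpk = min(Cpu, Cpl) = 2.1113

2.1113


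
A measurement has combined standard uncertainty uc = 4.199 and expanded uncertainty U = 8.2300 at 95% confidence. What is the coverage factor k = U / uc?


k = U / uc
k = 8.2300 / 4.199
k = 1.96

1.96


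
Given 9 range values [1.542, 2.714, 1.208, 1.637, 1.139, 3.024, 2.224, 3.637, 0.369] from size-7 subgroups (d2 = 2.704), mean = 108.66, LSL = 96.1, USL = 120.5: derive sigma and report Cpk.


R_bar = (1.542 + 2.714 + 1.208 + 1.637 + 1.139 + 3.024 + 2.224 + 3.637 + 0.369) / 9 = 1.9437778
sigma = R_bar / d2 = 1.9437778 / 2.704 = 0.71885274
Cp = (USL - LSL)/(6*sigma) = (120.5 - 96.1)/(6*0.71885274) = 5.6572
Cpu = (120.5 - 108.66)/(3*0.71885274) = 5.4902
Cpl = (108.66 - 96.1)/(3*0.71885274) = 5.8241
Cpk = min(Cpu, Cpl) = 5.4902

5.4902


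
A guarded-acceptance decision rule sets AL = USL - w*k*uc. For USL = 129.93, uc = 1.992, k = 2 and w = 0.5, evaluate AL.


U = k * uc = 2 * 1.992 = 3.984
guard band g = w * U = 0.5 * 3.984 = 1.992
AL = USL - g = 129.93 - 1.992
AL = 127.9380

127.9380
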